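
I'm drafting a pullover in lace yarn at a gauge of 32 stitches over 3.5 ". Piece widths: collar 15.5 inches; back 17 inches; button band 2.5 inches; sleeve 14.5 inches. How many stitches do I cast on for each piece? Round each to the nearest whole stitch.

collar 142; back 155; button band 23; sleeve 133.

Rate = 32/3.5 = 9.143 sts per in.
collar: 15.5 × 9.143 = 141.71 → 142.
back: 17 × 9.143 = 155.43 → 155.
button band: 2.5 × 9.143 = 22.86 → 23.
sleeve: 14.5 × 9.143 = 132.57 → 133.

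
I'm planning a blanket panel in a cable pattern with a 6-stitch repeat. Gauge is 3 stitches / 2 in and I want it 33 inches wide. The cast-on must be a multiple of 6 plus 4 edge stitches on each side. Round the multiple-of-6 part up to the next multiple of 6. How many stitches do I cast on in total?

Cast on 50 stitches.

3 / 2 = 1.5 sts per inch.
33 × 1.5 = 49.50 sts.
Less 8 edge sts → 41.50 for the repeat.
Next multiple of 6: 42.
Add back 8 edge sts → 50.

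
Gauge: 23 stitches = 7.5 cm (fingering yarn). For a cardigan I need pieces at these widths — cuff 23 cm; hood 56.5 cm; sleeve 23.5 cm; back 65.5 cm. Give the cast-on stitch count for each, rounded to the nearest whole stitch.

cuff 71; hood 173; sleeve 72; back 201.

Rate = 23/7.5 = 3.067 sts per cm.
cuff: 23 × 3.067 = 70.53 → 71.
hood: 56.5 × 3.067 = 173.27 → 173.
sleeve: 23.5 × 3.067 = 72.07 → 72.
back: 65.5 × 3.067 = 200.87 → 201.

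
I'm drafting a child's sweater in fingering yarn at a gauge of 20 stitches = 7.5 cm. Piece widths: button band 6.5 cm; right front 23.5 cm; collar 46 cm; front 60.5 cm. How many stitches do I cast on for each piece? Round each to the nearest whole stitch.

button band 17; right front 63; collar 123; front 161.

Rate = 20/7.5 = 2.667 sts per cm.
button band: 6.5 × 2.667 = 17.33 → 17.
right front: 23.5 × 2.667 = 62.67 → 63.
collar: 46 × 2.667 = 122.67 → 123.
front: 60.5 × 2.667 = 161.33 → 161.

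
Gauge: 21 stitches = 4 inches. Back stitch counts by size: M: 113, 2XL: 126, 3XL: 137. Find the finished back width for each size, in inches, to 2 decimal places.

21/4 = 5.25 sts per in.
M: 113 / 5.25 = 21.524 → 21.52 in.
2XL: 126 / 5.25 = 24.000 → 24.00 in.
3XL: 137 / 5.25 = 26.095 → 26.10 in.

M 21.52 inches; 2XL 24.00 inches; 3XL 26.10 inches.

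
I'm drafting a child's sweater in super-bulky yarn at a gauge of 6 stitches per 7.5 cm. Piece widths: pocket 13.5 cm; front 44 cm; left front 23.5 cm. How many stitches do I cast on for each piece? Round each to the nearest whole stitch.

pocket 11; front 35; left front 19.

Rate = 6/7.5 = 0.8 sts per cm.
pocket: 13.5 × 0.8 = 10.80 → 11.
front: 44 × 0.8 = 35.20 → 35.
left front: 23.5 × 0.8 = 18.80 → 19.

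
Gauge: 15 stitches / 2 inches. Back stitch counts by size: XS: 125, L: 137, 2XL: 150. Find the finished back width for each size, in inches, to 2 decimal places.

15/2 = 7.5 sts per in.
XS: 125 / 7.5 = 16.667 → 16.67 in.
L: 137 / 7.5 = 18.267 → 18.27 in.
2XL: 150 / 7.5 = 20.000 → 20.00 in.

XS 16.67 inches; L 18.27 inches; 2XL 20.00 inches.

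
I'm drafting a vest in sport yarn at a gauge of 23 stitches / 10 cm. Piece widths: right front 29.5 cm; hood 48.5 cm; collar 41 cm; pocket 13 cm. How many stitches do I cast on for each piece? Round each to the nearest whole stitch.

right front 68; hood 112; collar 94; pocket 30.

Rate = 23/10 = 2.3 sts per cm.
right front: 29.5 × 2.3 = 67.85 → 68.
hood: 48.5 × 2.3 = 111.55 → 112.
collar: 41 × 2.3 = 94.30 → 94.
pocket: 13 × 2.3 = 29.90 → 30.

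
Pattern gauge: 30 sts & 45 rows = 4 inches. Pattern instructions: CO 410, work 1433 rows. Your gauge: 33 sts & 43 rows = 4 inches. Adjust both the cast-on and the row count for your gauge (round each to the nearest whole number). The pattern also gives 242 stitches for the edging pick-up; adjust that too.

Stitches: 410 × 33/30 = 451.00 → 451.
Rows: 1433 × 43/45 = 1369.31 → 1369.
edging pick-up: 242 × 33/30 = 266.20 → 266.

Cast on 451 stitches; work 1369 rows; edging pick-up 266 stitches.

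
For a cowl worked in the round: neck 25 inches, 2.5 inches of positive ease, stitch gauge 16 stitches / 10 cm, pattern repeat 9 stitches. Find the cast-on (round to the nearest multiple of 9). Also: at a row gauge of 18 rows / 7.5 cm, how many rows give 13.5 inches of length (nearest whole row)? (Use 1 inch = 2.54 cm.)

Cast on 108 stitches; work 82 rows.

Finished = 25 + 2.5 = 27.5 inches.
27.5 inches × 2.54 = 69.85 cm.
16/10 = 1.6 sts per cm; 69.85 × 1.6 = 111.76 sts.
Nearest multiple of 9 → 108.
13.5 inches = 34.29 cm; × 2.4 = 82.30 → 82 rows.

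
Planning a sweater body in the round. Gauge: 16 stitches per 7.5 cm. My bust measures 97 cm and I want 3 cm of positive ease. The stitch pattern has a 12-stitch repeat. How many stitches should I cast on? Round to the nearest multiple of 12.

CO 216 sts.

Finished = 97 + 3 = 100 cm.
16 / 7.5 = 2.133 sts/cm.
100 × 2.133 = 213.33 sts.
Nearest multiple of 12: 216.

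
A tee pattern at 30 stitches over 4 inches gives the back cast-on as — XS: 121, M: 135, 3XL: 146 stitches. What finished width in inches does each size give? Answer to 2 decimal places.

30/4 = 7.5 sts per in.
XS: 121 / 7.5 = 16.133 → 16.13 in.
M: 135 / 7.5 = 18.000 → 18.00 in.
3XL: 146 / 7.5 = 19.467 → 19.47 in.

XS 16.13 inches; M 18.00 inches; 3XL 19.47 inches.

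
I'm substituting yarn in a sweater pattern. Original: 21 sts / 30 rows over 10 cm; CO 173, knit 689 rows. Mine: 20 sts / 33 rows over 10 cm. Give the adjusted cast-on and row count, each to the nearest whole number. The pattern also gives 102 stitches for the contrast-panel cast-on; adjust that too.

Cast on 165 stitches; work 758 rows; contrast-panel cast-on 97 stitches.

Stitches: 173 × 20/21 = 164.76 → 165.
Rows: 689 × 33/30 = 757.90 → 758.
contrast-panel cast-on: 102 × 20/21 = 97.14 → 97.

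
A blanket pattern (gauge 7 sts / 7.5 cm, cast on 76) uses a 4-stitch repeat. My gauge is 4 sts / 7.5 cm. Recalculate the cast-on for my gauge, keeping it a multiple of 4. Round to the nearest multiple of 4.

76 × 4 / 7 = 43.43.
Nearest multiple of 4: 44.

CO 44 sts.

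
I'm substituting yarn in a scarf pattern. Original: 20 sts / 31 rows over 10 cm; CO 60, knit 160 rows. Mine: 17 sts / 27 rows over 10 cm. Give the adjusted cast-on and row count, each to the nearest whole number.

Stitches: 60 × 17/20 = 51.00 → 51.
Rows: 160 × 27/31 = 139.35 → 139.

Cast on 51 stitches; work 139 rows.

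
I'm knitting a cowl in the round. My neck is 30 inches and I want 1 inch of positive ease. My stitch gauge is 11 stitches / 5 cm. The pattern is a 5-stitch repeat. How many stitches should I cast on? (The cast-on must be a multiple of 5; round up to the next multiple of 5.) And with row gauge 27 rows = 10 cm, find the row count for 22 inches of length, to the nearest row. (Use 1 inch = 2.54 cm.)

Finished = 30 + 1 = 31 inches.
31 inches × 2.54 = 78.74 cm.
11/5 = 2.2 sts per cm; 78.74 × 2.2 = 173.23 sts.
Next multiple of 5 → 175.
22 inches = 55.88 cm; × 2.7 = 150.88 → 151 rows.

Cast on 175 stitches; work 151 rows.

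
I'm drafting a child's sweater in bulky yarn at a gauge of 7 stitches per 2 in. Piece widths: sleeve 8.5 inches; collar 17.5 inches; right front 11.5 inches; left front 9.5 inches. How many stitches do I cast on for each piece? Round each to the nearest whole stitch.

sleeve 30; collar 61; right front 40; left front 33.

Rate = 7/2 = 3.5 sts per in.
sleeve: 8.5 × 3.5 = 29.75 → 30.
collar: 17.5 × 3.5 = 61.25 → 61.
right front: 11.5 × 3.5 = 40.25 → 40.
left front: 9.5 × 3.5 = 33.25 → 33.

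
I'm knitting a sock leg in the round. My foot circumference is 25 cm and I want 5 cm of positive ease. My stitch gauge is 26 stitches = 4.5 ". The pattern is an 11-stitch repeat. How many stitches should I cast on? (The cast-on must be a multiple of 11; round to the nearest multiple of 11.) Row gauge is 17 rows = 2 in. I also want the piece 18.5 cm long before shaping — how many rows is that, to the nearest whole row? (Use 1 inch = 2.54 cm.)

Finished = 25 + 5 = 30 cm.
30 cm × 1/2.54 = 11.81 inches.
26/4.5 = 5.778 sts per in; 11.81 × 5.778 = 68.24 sts.
Nearest multiple of 11 → 66.
18.5 cm = 7.28 inches; × 8.5 = 61.91 → 62 rows.

Cast on 66 stitches; work 62 rows.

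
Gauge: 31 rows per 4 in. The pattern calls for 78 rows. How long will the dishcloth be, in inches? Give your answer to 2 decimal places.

31 rows / 4 inch = 7.75 rows per inch.
78 / 7.75 = 10.065 inches.

10.06 inches.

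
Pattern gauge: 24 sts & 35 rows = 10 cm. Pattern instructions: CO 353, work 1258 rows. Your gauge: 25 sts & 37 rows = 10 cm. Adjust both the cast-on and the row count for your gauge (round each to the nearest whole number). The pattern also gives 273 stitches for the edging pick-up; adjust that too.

Stitches: 353 × 25/24 = 367.71 → 368.
Rows: 1258 × 37/35 = 1329.89 → 1330.
edging pick-up: 273 × 25/24 = 284.38 → 284.

Cast on 368 stitches; work 1330 rows; edging pick-up 284 stitches.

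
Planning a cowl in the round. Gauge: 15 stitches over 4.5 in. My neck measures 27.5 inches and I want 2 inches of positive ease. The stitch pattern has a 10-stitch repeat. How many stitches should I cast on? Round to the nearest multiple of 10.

Finished = 27.5 + 2 = 29.5 inches.
15 / 4.5 = 3.333 sts/in.
29.5 × 3.333 = 98.33 sts.
Nearest multiple of 10: 100.

100 stitches.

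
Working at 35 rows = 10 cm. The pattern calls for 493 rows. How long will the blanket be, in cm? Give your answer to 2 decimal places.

35 rows / 10 cm = 3.5 rows per cm.
493 / 3.5 = 140.857 cm.

140.86 cm.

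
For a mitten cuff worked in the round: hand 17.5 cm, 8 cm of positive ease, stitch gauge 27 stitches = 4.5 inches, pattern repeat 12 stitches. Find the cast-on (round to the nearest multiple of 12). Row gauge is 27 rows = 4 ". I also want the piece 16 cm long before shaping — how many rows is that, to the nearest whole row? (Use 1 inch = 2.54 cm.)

Finished = 17.5 + 8 = 25.5 cm.
25.5 cm × 1/2.54 = 10.04 inches.
27/4.5 = 6 sts per in; 10.04 × 6 = 60.24 sts.
Nearest multiple of 12 → 60.
16 cm = 6.30 inches; × 6.75 = 42.52 → 43 rows.

Cast on 60 stitches; work 43 rows.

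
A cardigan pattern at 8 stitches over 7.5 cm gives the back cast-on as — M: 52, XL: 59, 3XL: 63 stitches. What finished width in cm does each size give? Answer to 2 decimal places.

M 48.75 cm; XL 55.31 cm; 3XL 59.06 cm.

8/7.5 = 1.067 sts per cm.
M: 52 / 1.067 = 48.750 → 48.75 cm.
XL: 59 / 1.067 = 55.312 → 55.31 cm.
3XL: 63 / 1.067 = 59.062 → 59.06 cm.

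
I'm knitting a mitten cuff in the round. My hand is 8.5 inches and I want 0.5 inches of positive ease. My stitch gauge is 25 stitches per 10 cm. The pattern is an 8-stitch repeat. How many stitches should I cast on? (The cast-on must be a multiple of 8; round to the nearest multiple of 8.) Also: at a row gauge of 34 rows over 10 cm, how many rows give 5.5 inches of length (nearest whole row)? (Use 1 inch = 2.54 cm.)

Cast on 56 stitches; work 47 rows.

Finished = 8.5 + 0.5 = 9 inches.
9 inches × 2.54 = 22.86 cm.
25/10 = 2.5 sts per cm; 22.86 × 2.5 = 57.15 sts.
Nearest multiple of 8 → 56.
5.5 inches = 13.97 cm; × 3.4 = 47.50 → 47 rows.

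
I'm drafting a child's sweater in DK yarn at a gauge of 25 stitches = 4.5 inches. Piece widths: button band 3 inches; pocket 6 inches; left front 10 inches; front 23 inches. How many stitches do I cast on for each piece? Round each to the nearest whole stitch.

Rate = 25/4.5 = 5.556 sts per in.
button band: 3 × 5.556 = 16.67 → 17.
pocket: 6 × 5.556 = 33.33 → 33.
left front: 10 × 5.556 = 55.56 → 56.
front: 23 × 5.556 = 127.78 → 128.

button band 17; pocket 33; left front 56; front 128.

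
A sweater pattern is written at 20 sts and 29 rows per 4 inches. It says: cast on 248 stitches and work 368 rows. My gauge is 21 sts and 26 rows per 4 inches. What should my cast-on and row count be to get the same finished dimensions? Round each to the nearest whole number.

Cast on 260 stitches; work 330 rows.

Stitches: 248 × 21/20 = 260.40 → 260.
Rows: 368 × 26/29 = 329.93 → 330.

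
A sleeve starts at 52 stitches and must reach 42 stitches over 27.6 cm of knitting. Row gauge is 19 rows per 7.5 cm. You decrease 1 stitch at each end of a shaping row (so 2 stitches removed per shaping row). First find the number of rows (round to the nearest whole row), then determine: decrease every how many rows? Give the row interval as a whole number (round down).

Decrease every 14th row.

Rows = 27.6 × 2.533 = 69.9 → 70 rows.
Stitches to remove: 10 → 5 shaping rows (at 2 st each).
70 / 5 = 14.00 → every 14 rows.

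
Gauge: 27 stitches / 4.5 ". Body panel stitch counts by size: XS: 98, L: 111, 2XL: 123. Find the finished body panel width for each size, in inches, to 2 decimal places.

XS 16.33 inches; L 18.50 inches; 2XL 20.50 inches.

27/4.5 = 6 sts per in.
XS: 98 / 6 = 16.333 → 16.33 in.
L: 111 / 6 = 18.500 → 18.50 in.
2XL: 123 / 6 = 20.500 → 20.50 in.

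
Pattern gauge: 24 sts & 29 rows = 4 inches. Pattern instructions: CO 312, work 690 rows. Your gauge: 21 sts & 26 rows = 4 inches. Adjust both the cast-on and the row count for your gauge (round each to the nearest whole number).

Stitches: 312 × 21/24 = 273.00 → 273.
Rows: 690 × 26/29 = 618.62 → 619.

Cast on 273 stitches; work 619 rows.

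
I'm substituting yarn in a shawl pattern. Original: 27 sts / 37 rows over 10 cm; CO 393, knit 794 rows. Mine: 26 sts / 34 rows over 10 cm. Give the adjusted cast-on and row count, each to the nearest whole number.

Stitches: 393 × 26/27 = 378.44 → 378.
Rows: 794 × 34/37 = 729.62 → 730.

Cast on 378 stitches; work 730 rows.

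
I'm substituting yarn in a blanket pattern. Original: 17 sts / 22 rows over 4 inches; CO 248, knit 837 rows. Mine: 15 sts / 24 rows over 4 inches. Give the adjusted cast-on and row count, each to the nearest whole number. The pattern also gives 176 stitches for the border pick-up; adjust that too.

Cast on 219 stitches; work 913 rows; border pick-up 155 stitches.

Stitches: 248 × 15/17 = 218.82 → 219.
Rows: 837 × 24/22 = 913.09 → 913.
border pick-up: 176 × 15/17 = 155.29 → 155.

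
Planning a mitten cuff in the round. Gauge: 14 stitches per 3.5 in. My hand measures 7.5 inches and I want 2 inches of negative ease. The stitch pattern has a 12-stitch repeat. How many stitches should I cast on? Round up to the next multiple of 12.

Cast on 24 stitches.

Finished = 7.5 − 2 = 5.5 inches.
14 / 3.5 = 4 sts/in.
5.5 × 4 = 22.00 sts.
Next multiple of 12: 24.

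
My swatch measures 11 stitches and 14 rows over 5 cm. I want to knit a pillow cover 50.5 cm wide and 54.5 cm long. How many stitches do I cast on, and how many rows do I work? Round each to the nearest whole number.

Cast on 111 stitches and work 153 rows.

Stitch gauge = 11/5 = 2.2 sts/cm; 50.5 × 2.2 = 111.10 → 111 sts.
Row gauge = 14/5 = 2.8 rows/cm; 54.5 × 2.8 = 152.60 → 153 rows.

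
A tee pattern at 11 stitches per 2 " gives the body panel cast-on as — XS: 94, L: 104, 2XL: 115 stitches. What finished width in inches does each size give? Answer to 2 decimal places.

11/2 = 5.5 sts per in.
XS: 94 / 5.5 = 17.091 → 17.09 in.
L: 104 / 5.5 = 18.909 → 18.91 in.
2XL: 115 / 5.5 = 20.909 → 20.91 in.

XS 17.09 inches; L 18.91 inches; 2XL 20.91 inches.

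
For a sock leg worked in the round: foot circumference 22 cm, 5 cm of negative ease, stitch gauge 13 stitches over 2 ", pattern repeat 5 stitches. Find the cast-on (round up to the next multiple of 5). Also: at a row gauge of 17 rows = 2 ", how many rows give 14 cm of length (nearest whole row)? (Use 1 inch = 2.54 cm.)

Cast on 45 stitches; work 47 rows.

Finished = 22 − 5 = 17 cm.
17 cm × 1/2.54 = 6.69 inches.
13/2 = 6.5 sts per in; 6.69 × 6.5 = 43.50 sts.
Next multiple of 5 → 45.
14 cm = 5.51 inches; × 8.5 = 46.85 → 47 rows.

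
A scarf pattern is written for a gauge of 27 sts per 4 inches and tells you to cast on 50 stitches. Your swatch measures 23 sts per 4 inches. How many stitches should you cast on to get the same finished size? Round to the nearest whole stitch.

CO 43 sts.

Scale factor = 23 / 27 = 0.852.
50 × 23 / 27 = 42.59 sts.
→ 43 sts.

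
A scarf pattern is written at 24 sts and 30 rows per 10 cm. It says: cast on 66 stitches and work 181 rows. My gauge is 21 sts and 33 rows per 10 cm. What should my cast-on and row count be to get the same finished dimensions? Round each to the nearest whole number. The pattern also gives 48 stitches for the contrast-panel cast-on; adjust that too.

Stitches: 66 × 21/24 = 57.75 → 58.
Rows: 181 × 33/30 = 199.10 → 199.
contrast-panel cast-on: 48 × 21/24 = 42.00 → 42.

Cast on 58 stitches; work 199 rows; contrast-panel cast-on 42 stitches.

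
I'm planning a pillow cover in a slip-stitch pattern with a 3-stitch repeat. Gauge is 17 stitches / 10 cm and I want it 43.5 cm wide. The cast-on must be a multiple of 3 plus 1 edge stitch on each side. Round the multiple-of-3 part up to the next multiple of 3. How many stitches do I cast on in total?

CO 74 sts.

17 / 10 = 1.7 sts per cm.
43.5 × 1.7 = 73.95 sts.
Less 2 edge sts → 71.95 for the repeat.
Next multiple of 3: 72.
Add back 2 edge sts → 74.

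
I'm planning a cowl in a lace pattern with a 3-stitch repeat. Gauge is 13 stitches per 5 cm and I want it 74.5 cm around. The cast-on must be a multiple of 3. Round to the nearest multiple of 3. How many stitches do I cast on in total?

13 / 5 = 2.6 sts per cm.
74.5 × 2.6 = 193.70 sts.
Nearest multiple of 3: 195.

195 stitches.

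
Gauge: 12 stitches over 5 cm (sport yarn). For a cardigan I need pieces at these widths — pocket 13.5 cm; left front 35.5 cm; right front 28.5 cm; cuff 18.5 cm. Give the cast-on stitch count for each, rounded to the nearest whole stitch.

pocket 32; left front 85; right front 68; cuff 44.

Rate = 12/5 = 2.4 sts per cm.
pocket: 13.5 × 2.4 = 32.40 → 32.
left front: 35.5 × 2.4 = 85.20 → 85.
right front: 28.5 × 2.4 = 68.40 → 68.
cuff: 18.5 × 2.4 = 44.40 → 44.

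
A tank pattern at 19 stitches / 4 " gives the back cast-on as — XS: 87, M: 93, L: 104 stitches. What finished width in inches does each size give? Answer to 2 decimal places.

XS 18.32 inches; M 19.58 inches; L 21.89 inches.

19/4 = 4.75 sts per in.
XS: 87 / 4.75 = 18.316 → 18.32 in.
M: 93 / 4.75 = 19.579 → 19.58 in.
L: 104 / 4.75 = 21.895 → 21.89 in.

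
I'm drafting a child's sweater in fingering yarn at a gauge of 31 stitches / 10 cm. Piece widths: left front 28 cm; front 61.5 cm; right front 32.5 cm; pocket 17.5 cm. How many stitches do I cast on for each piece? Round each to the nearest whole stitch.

Rate = 31/10 = 3.1 sts per cm.
left front: 28 × 3.1 = 86.80 → 87.
front: 61.5 × 3.1 = 190.65 → 191.
right front: 32.5 × 3.1 = 100.75 → 101.
pocket: 17.5 × 3.1 = 54.25 → 54.

left front 87; front 191; right front 101; pocket 54.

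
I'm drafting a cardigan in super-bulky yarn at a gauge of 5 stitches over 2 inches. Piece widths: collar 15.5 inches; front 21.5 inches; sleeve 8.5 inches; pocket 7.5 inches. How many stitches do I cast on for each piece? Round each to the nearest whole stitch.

Rate = 5/2 = 2.5 sts per in.
collar: 15.5 × 2.5 = 38.75 → 39.
front: 21.5 × 2.5 = 53.75 → 54.
sleeve: 8.5 × 2.5 = 21.25 → 21.
pocket: 7.5 × 2.5 = 18.75 → 19.

collar 39; front 54; sleeve 21; pocket 19.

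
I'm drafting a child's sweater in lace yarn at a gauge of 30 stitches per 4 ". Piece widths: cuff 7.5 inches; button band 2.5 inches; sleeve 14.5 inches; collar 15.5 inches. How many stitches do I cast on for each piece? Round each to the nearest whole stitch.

cuff 56; button band 19; sleeve 109; collar 116.

Rate = 30/4 = 7.5 sts per in.
cuff: 7.5 × 7.5 = 56.25 → 56.
button band: 2.5 × 7.5 = 18.75 → 19.
sleeve: 14.5 × 7.5 = 108.75 → 109.
collar: 15.5 × 7.5 = 116.25 → 116.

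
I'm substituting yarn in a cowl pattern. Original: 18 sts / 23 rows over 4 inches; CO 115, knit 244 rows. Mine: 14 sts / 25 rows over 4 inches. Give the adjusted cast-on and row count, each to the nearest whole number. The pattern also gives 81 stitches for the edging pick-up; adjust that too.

Stitches: 115 × 14/18 = 89.44 → 89.
Rows: 244 × 25/23 = 265.22 → 265.
edging pick-up: 81 × 14/18 = 63.00 → 63.

Cast on 89 stitches; work 265 rows; edging pick-up 63 stitches.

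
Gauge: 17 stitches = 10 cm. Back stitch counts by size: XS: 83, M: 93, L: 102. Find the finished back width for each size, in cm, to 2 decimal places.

17/10 = 1.7 sts per cm.
XS: 83 / 1.7 = 48.824 → 48.82 cm.
M: 93 / 1.7 = 54.706 → 54.71 cm.
L: 102 / 1.7 = 60.000 → 60.00 cm.

XS 48.82 cm; M 54.71 cm; L 60.00 cm.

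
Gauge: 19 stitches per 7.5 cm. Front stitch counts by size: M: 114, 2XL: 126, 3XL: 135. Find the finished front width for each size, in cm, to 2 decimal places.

19/7.5 = 2.533 sts per cm.
M: 114 / 2.533 = 45.000 → 45.00 cm.
2XL: 126 / 2.533 = 49.737 → 49.74 cm.
3XL: 135 / 2.533 = 53.289 → 53.29 cm.

M 45.00 cm; 2XL 49.74 cm; 3XL 53.29 cm.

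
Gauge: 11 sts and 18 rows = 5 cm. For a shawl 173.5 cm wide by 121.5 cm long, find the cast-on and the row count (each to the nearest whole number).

Stitch gauge = 11/5 = 2.2 sts/cm; 173.5 × 2.2 = 381.70 → 382 sts.
Row gauge = 18/5 = 3.6 rows/cm; 121.5 × 3.6 = 437.40 → 437 rows.

Cast on 382 stitches and work 437 rows.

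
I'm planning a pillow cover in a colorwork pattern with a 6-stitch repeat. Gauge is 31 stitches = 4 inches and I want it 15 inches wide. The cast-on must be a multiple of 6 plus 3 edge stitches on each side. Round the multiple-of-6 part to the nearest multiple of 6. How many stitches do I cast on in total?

31 / 4 = 7.75 sts per inch.
15 × 7.75 = 116.25 sts.
Less 6 edge sts → 110.25 for the repeat.
Nearest multiple of 6: 108.
Add back 6 edge sts → 114.

Cast on 114 stitches.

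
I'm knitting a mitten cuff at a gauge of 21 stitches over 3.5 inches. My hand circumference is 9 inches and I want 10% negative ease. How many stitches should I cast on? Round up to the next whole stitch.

Finished = 9 × 0.90 = 8.10 in.
21 / 3.5 = 6 sts per inch.
8.10 × 6 = 48.60 sts.
→ 49 sts.

CO 49 sts.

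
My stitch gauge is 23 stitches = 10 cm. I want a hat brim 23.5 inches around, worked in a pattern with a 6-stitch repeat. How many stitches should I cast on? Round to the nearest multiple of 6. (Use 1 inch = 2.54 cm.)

23.5 in = 23.5 × 2.54 = 59.69 cm.
23 / 10 = 2.3 sts/cm.
59.69 × 2.3 = 137.29 sts.
→ 138.

138 stitches.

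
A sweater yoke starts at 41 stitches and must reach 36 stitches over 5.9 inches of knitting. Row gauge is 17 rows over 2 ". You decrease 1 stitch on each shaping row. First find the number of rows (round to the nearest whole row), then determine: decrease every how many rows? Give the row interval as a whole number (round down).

Rows = 5.9 × 8.5 = 50.2 → 50 rows.
Stitches to remove: 5 → 5 shaping rows (at 1 st each).
50 / 5 = 10.00 → every 10 rows.

Decrease every 10th row.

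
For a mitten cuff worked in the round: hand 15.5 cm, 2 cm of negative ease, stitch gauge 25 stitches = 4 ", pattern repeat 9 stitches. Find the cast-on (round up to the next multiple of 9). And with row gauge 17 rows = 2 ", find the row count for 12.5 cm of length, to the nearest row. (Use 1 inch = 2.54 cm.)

Finished = 15.5 − 2 = 13.5 cm.
13.5 cm × 1/2.54 = 5.31 inches.
25/4 = 6.25 sts per in; 5.31 × 6.25 = 33.22 sts.
Next multiple of 9 → 36.
12.5 cm = 4.92 inches; × 8.5 = 41.83 → 42 rows.

Cast on 36 stitches; work 42 rows.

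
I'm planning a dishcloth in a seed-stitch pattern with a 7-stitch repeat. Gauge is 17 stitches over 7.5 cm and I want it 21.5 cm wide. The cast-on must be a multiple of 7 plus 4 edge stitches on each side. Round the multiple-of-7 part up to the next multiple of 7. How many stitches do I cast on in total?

CO 50 sts.

17 / 7.5 = 2.267 sts per cm.
21.5 × 2.267 = 48.73 sts.
Less 8 edge sts → 40.73 for the repeat.
Next multiple of 7: 42.
Add back 8 edge sts → 50.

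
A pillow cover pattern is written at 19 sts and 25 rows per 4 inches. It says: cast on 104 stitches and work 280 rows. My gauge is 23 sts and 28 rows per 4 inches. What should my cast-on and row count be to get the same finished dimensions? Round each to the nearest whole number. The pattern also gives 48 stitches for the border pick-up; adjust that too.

Stitches: 104 × 23/19 = 125.89 → 126.
Rows: 280 × 28/25 = 313.60 → 314.
border pick-up: 48 × 23/19 = 58.11 → 58.

Cast on 126 stitches; work 314 rows; border pick-up 58 stitches.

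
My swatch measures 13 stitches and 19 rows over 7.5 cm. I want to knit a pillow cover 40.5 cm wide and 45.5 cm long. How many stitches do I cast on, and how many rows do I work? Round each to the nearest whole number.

Stitch gauge = 13/7.5 = 1.733 sts/cm; 40.5 × 1.733 = 70.20 → 70 sts.
Row gauge = 19/7.5 = 2.533 rows/cm; 45.5 × 2.533 = 115.27 → 115 rows.

Cast on 70 stitches and work 115 rows.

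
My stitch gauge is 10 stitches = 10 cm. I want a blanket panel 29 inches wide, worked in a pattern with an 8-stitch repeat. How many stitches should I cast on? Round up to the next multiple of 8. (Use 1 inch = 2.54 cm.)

CO 80 sts.

29 in = 29 × 2.54 = 73.66 cm.
10 / 10 = 1 sts/cm.
73.66 × 1 = 73.66 sts.
→ 80.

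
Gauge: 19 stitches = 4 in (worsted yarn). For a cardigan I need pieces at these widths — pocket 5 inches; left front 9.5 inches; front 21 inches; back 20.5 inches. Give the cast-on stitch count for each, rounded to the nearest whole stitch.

Rate = 19/4 = 4.75 sts per in.
pocket: 5 × 4.75 = 23.75 → 24.
left front: 9.5 × 4.75 = 45.12 → 45.
front: 21 × 4.75 = 99.75 → 100.
back: 20.5 × 4.75 = 97.38 → 97.

pocket 24; left front 45; front 100; back 97.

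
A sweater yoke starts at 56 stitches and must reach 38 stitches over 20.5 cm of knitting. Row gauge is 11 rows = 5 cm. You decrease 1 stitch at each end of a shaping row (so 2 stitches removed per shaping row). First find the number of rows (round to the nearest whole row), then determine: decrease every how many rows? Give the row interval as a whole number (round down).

Rows = 20.5 × 2.2 = 45.1 → 45 rows.
Stitches to remove: 18 → 9 shaping rows (at 2 st each).
45 / 9 = 5.00 → every 5 rows.

Decrease every 5th row.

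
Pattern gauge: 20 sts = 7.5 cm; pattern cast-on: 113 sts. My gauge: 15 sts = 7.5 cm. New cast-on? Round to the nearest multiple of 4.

CO 84 sts.

Scale factor = 15 / 20 = 0.750.
113 × 15 / 20 = 84.75 sts.
→ 84 sts.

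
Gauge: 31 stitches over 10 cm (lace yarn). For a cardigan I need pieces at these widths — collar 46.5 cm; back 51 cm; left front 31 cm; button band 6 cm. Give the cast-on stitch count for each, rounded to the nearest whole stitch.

collar 144; back 158; left front 96; button band 19.

Rate = 31/10 = 3.1 sts per cm.
collar: 46.5 × 3.1 = 144.15 → 144.
back: 51 × 3.1 = 158.10 → 158.
left front: 31 × 3.1 = 96.10 → 96.
button band: 6 × 3.1 = 18.60 → 19.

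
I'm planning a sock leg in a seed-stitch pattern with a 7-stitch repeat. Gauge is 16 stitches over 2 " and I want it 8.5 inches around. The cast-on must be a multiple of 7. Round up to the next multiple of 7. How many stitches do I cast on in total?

16 / 2 = 8 sts per inch.
8.5 × 8 = 68.00 sts.
Next multiple of 7: 70.

Cast on 70 stitches.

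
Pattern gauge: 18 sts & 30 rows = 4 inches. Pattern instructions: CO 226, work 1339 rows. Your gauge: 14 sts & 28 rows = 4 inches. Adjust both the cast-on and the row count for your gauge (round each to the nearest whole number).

Cast on 176 stitches; work 1250 rows.

Stitches: 226 × 14/18 = 175.78 → 176.
Rows: 1339 × 28/30 = 1249.73 → 1250.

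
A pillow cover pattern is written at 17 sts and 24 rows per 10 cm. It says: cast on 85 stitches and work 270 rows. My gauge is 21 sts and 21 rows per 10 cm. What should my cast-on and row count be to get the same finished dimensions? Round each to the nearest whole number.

Cast on 105 stitches; work 236 rows.

Stitches: 85 × 21/17 = 105.00 → 105.
Rows: 270 × 21/24 = 236.25 → 236.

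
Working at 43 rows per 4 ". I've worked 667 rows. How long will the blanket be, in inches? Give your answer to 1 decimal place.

43 rows / 4 inch = 10.75 rows per inch.
667 / 10.75 = 62.05 inches.

62.0 inches.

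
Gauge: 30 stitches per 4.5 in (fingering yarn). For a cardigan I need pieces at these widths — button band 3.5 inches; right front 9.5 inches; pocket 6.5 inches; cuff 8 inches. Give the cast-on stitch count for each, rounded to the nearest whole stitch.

button band 23; right front 63; pocket 43; cuff 53.

Rate = 30/4.5 = 6.667 sts per in.
button band: 3.5 × 6.667 = 23.33 → 23.
right front: 9.5 × 6.667 = 63.33 → 63.
pocket: 6.5 × 6.667 = 43.33 → 43.
cuff: 8 × 6.667 = 53.33 → 53.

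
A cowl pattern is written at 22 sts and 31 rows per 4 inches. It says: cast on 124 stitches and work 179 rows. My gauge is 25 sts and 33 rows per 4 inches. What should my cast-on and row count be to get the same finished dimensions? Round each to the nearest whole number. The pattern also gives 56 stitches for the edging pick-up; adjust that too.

Cast on 141 stitches; work 191 rows; edging pick-up 64 stitches.

Stitches: 124 × 25/22 = 140.91 → 141.
Rows: 179 × 33/31 = 190.55 → 191.
edging pick-up: 56 × 25/22 = 63.64 → 64.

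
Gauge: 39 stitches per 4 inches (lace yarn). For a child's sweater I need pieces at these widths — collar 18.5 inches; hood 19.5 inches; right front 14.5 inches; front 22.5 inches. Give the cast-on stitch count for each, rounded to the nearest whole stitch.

Rate = 39/4 = 9.75 sts per in.
collar: 18.5 × 9.75 = 180.38 → 180.
hood: 19.5 × 9.75 = 190.12 → 190.
right front: 14.5 × 9.75 = 141.38 → 141.
front: 22.5 × 9.75 = 219.38 → 219.

collar 180; hood 190; right front 141; front 219.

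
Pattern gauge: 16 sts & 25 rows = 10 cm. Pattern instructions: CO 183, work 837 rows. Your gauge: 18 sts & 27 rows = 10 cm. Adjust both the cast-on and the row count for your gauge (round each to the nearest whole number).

Stitches: 183 × 18/16 = 205.88 → 206.
Rows: 837 × 27/25 = 903.96 → 904.

Cast on 206 stitches; work 904 rows.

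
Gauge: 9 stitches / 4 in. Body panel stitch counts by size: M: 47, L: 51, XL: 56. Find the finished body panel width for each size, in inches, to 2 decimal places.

M 20.89 inches; L 22.67 inches; XL 24.89 inches.

9/4 = 2.25 sts per in.
M: 47 / 2.25 = 20.889 → 20.89 in.
L: 51 / 2.25 = 22.667 → 22.67 in.
XL: 56 / 2.25 = 24.889 → 24.89 in.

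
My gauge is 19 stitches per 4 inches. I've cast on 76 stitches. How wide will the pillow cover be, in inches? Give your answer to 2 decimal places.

19 stitches / 4 inch = 4.75 stitches per inch.
76 / 4.75 = 16.000 inches.

16.00 inches.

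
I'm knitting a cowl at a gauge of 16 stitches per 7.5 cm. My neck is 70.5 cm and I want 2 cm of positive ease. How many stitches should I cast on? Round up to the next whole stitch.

Finished = 70.5 + 2 = 72.5 cm.
16 / 7.5 = 2.133 sts per cm.
72.50 × 2.133 = 154.67 sts.
→ 155 sts.

Cast on 155 stitches.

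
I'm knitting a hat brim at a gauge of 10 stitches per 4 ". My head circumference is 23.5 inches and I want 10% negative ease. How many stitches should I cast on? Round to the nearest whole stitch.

Finished = 23.5 × 0.90 = 21.15 in.
10 / 4 = 2.5 sts per inch.
21.15 × 2.5 = 52.88 sts.
→ 53 sts.

CO 53 sts.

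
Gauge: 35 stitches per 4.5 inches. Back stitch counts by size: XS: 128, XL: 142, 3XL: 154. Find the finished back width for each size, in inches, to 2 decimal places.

35/4.5 = 7.778 sts per in.
XS: 128 / 7.778 = 16.457 → 16.46 in.
XL: 142 / 7.778 = 18.257 → 18.26 in.
3XL: 154 / 7.778 = 19.800 → 19.80 in.

XS 16.46 inches; XL 18.26 inches; 3XL 19.80 inches.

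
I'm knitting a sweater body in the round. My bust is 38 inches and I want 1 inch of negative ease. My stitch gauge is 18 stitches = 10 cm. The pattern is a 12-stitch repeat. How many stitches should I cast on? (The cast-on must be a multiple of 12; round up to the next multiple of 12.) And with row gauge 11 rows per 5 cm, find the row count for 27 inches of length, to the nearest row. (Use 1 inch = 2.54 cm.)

Finished = 38 − 1 = 37 inches.
37 inches × 2.54 = 93.98 cm.
18/10 = 1.8 sts per cm; 93.98 × 1.8 = 169.16 sts.
Next multiple of 12 → 180.
27 inches = 68.58 cm; × 2.2 = 150.88 → 151 rows.

Cast on 180 stitches; work 151 rows.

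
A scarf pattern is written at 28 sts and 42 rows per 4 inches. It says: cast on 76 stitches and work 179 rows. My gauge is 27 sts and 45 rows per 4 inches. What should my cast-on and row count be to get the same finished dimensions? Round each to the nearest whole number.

Stitches: 76 × 27/28 = 73.29 → 73.
Rows: 179 × 45/42 = 191.79 → 192.

Cast on 73 stitches; work 192 rows.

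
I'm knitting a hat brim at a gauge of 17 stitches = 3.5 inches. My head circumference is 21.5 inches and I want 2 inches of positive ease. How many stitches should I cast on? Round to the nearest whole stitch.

Cast on 114 stitches.

Finished = 21.5 + 2 = 23.5 in.
17 / 3.5 = 4.857 sts per inch.
23.50 × 4.857 = 114.14 sts.
→ 114 sts.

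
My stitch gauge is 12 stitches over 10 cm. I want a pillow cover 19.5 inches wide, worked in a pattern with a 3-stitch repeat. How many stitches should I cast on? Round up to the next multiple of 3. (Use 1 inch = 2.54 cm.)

60 stitches.

19.5 in = 19.5 × 2.54 = 49.53 cm.
12 / 10 = 1.2 sts/cm.
49.53 × 1.2 = 59.44 sts.
→ 60.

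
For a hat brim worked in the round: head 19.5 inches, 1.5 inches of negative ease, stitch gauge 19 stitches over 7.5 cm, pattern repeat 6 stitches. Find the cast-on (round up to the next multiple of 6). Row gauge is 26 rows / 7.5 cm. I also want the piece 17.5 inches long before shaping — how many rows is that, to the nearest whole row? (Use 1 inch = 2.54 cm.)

Cast on 120 stitches; work 154 rows.

Finished = 19.5 − 1.5 = 18 inches.
18 inches × 2.54 = 45.72 cm.
19/7.5 = 2.533 sts per cm; 45.72 × 2.533 = 115.82 sts.
Next multiple of 6 → 120.
17.5 inches = 44.45 cm; × 3.467 = 154.09 → 154 rows.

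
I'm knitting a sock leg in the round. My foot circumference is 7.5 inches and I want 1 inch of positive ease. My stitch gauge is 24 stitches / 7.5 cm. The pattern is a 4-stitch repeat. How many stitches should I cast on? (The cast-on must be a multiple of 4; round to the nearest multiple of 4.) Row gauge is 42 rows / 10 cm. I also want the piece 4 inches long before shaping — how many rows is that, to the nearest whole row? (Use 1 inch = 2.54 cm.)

Cast on 68 stitches; work 43 rows.

Finished = 7.5 + 1 = 8.5 inches.
8.5 inches × 2.54 = 21.59 cm.
24/7.5 = 3.2 sts per cm; 21.59 × 3.2 = 69.09 sts.
Nearest multiple of 4 → 68.
4 inches = 10.16 cm; × 4.2 = 42.67 → 43 rows.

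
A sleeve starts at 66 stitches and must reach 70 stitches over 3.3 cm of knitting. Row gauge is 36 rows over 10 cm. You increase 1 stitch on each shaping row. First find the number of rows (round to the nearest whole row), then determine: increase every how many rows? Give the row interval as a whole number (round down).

Rows = 3.3 × 3.6 = 11.9 → 12 rows.
Stitches to add: 4 → 4 shaping rows (at 1 st each).
12 / 4 = 3.00 → every 3 rows.

Increase every 3rd row.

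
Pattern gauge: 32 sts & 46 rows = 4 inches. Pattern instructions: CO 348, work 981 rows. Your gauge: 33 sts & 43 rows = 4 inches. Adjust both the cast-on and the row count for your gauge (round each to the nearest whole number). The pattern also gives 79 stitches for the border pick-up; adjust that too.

Stitches: 348 × 33/32 = 358.88 → 359.
Rows: 981 × 43/46 = 917.02 → 917.
border pick-up: 79 × 33/32 = 81.47 → 81.

Cast on 359 stitches; work 917 rows; border pick-up 81 stitches.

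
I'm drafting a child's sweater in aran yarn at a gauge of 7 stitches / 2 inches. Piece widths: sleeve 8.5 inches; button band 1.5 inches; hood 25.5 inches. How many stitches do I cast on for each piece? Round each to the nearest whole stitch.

Rate = 7/2 = 3.5 sts per in.
sleeve: 8.5 × 3.5 = 29.75 → 30.
button band: 1.5 × 3.5 = 5.25 → 5.
hood: 25.5 × 3.5 = 89.25 → 89.

sleeve 30; button band 5; hood 89.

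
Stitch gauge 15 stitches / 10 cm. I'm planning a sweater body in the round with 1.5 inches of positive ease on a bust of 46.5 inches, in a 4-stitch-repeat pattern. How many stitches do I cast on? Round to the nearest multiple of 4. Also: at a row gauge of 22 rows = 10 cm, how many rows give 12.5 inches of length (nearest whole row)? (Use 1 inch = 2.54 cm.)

Finished = 46.5 + 1.5 = 48 inches.
48 inches × 2.54 = 121.92 cm.
15/10 = 1.5 sts per cm; 121.92 × 1.5 = 182.88 sts.
Nearest multiple of 4 → 184.
12.5 inches = 31.75 cm; × 2.2 = 69.85 → 70 rows.

Cast on 184 stitches; work 70 rows.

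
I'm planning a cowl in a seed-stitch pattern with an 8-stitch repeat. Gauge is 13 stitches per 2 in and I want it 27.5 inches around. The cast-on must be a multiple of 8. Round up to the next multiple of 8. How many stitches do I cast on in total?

CO 184 sts.

13 / 2 = 6.5 sts per inch.
27.5 × 6.5 = 178.75 sts.
Next multiple of 8: 184.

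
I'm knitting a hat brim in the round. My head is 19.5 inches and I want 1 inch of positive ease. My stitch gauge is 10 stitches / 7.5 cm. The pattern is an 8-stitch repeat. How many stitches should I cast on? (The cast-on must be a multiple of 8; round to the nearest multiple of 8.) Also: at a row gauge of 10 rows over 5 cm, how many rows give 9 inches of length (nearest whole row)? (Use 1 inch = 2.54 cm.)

Cast on 72 stitches; work 46 rows.

Finished = 19.5 + 1 = 20.5 inches.
20.5 inches × 2.54 = 52.07 cm.
10/7.5 = 1.333 sts per cm; 52.07 × 1.333 = 69.43 sts.
Nearest multiple of 8 → 72.
9 inches = 22.86 cm; × 2 = 45.72 → 46 rows.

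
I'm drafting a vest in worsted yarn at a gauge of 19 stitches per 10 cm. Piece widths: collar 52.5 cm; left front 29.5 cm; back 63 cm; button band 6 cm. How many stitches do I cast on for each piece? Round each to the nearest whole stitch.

Rate = 19/10 = 1.9 sts per cm.
collar: 52.5 × 1.9 = 99.75 → 100.
left front: 29.5 × 1.9 = 56.05 → 56.
back: 63 × 1.9 = 119.70 → 120.
button band: 6 × 1.9 = 11.40 → 11.

collar 100; left front 56; back 120; button band 11.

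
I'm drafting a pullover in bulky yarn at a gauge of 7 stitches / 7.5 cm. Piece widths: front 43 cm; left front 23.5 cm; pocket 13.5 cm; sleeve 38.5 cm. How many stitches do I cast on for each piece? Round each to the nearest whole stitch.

Rate = 7/7.5 = 0.933 sts per cm.
front: 43 × 0.933 = 40.13 → 40.
left front: 23.5 × 0.933 = 21.93 → 22.
pocket: 13.5 × 0.933 = 12.60 → 13.
sleeve: 38.5 × 0.933 = 35.93 → 36.

front 40; left front 22; pocket 13; sleeve 36.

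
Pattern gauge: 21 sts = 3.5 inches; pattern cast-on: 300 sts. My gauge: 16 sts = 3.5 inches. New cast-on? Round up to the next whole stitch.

229 stitches.

Scale factor = 16 / 21 = 0.762.
300 × 16 / 21 = 228.57 sts.
→ 229 sts.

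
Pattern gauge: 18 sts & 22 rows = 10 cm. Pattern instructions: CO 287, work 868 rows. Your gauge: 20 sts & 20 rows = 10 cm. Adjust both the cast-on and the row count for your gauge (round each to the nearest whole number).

Cast on 319 stitches; work 789 rows.

Stitches: 287 × 20/18 = 318.89 → 319.
Rows: 868 × 20/22 = 789.09 → 789.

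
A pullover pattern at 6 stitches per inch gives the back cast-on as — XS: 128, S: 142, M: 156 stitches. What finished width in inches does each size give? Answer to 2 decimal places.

6/1 = 6 sts per in.
XS: 128 / 6 = 21.333 → 21.33 in.
S: 142 / 6 = 23.667 → 23.67 in.
M: 156 / 6 = 26.000 → 26.00 in.

XS 21.33 inches; S 23.67 inches; M 26.00 inches.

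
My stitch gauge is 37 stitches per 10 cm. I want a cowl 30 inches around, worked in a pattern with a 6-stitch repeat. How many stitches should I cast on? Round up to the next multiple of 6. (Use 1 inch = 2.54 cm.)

30 in = 30 × 2.54 = 76.20 cm.
37 / 10 = 3.7 sts/cm.
76.20 × 3.7 = 281.94 sts.
→ 282.

CO 282 sts.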